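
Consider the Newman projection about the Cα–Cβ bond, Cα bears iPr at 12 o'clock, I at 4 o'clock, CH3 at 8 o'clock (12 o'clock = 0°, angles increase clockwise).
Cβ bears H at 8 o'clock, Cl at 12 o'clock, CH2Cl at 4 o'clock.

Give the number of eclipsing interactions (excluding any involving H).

Non-H eclipsing pairs: iPr(0°)/Cl(0°); I(120°)/CH2Cl(120°) — 2 interactions.

2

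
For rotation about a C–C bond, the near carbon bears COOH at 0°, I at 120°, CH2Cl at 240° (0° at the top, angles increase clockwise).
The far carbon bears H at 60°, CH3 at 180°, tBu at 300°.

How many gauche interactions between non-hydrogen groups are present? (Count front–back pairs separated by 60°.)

4

Non-H gauche pairs: COOH(0°)/tBu(300°); I(120°)/CH3(180°); CH2Cl(240°)/CH3(180°); CH2Cl(240°)/tBu(300°) — 4 interactions.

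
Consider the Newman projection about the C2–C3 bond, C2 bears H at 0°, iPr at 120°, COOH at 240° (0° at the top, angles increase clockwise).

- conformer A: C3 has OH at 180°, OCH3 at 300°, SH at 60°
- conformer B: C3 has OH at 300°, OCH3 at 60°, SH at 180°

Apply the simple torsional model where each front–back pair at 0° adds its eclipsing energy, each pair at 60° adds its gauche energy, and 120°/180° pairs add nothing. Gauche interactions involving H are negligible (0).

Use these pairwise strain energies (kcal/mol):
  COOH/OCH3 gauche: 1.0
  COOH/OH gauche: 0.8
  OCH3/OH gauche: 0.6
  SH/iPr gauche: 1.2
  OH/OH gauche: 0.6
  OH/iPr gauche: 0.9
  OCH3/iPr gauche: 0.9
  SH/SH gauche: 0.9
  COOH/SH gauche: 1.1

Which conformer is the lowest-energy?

A

A (staggered): iPr(120°)/OH(180°) gauche 0.9; iPr(120°)/SH(60°) gauche 1.2; COOH(240°)/OH(180°) gauche 0.8; COOH(240°)/OCH3(300°) gauche 1.0 → 3.9 kcal/mol.
B (staggered): iPr(120°)/OCH3(60°) gauche 0.9; iPr(120°)/SH(180°) gauche 1.2; COOH(240°)/OH(300°) gauche 0.8; COOH(240°)/SH(180°) gauche 1.1 → 4.0 kcal/mol.
A has the lowest total (3.9 kcal/mol).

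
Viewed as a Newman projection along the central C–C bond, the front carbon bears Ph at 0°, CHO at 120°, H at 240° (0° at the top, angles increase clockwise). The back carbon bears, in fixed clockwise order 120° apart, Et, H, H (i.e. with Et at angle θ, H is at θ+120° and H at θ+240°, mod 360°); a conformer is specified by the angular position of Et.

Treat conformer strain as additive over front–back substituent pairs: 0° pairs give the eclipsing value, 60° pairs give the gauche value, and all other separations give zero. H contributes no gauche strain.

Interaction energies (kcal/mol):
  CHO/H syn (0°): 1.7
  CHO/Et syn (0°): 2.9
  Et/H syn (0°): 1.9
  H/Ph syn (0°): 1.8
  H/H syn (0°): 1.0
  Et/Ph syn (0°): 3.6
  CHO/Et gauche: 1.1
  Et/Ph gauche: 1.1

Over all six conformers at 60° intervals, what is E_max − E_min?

Et at 0° is eclipsed. Ph at 0° is eclipsed with Et at 0° (3.6); CHO at 120° is eclipsed with H at 120° (1.7); H at 240° is eclipsed with H at 240° (1.0). Total 6.3 kcal/mol.
Et at 60° is staggered. Ph at 0° is gauche with Et at 60° (1.1); CHO at 120° is gauche with Et at 60° (1.1). Total 2.2 kcal/mol.
Et at 120° is eclipsed. Ph at 0° is eclipsed with H at 0° (1.8); CHO at 120° is eclipsed with Et at 120° (2.9); H at 240° is eclipsed with H at 240° (1.0). Total 5.7 kcal/mol.
Et at 180° is staggered. CHO at 120° is gauche with Et at 180° (1.1). Total 1.1 kcal/mol.
Et at 240° is eclipsed. Ph at 0° is eclipsed with H at 0° (1.8); CHO at 120° is eclipsed with H at 120° (1.7); H at 240° is eclipsed with Et at 240° (1.9). Total 5.4 kcal/mol.
Et at 300° is staggered. Ph at 0° is gauche with Et at 300° (1.1). Total 1.1 kcal/mol.
Max at 0° (6.3 kcal/mol), min at 180° (1.1 kcal/mol); barrier = 5.2 kcal/mol.

5.2 kcal/mol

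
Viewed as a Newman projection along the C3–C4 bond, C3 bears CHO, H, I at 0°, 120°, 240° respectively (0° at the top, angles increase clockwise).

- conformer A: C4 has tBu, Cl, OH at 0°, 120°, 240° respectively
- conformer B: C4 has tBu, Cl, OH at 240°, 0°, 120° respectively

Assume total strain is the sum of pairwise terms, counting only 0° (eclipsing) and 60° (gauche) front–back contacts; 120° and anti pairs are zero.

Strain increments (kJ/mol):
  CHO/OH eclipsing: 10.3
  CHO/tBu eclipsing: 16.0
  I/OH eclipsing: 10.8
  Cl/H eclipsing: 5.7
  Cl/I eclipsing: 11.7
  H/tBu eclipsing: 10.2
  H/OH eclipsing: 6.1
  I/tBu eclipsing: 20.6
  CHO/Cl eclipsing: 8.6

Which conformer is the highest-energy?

B

A is eclipsed. CHO at 0° is eclipsed with tBu at 0° (16.0); H at 120° is eclipsed with Cl at 120° (5.7); I at 240° is eclipsed with OH at 240° (10.8). Total 32.5 kJ/mol.
B is eclipsed. CHO at 0° is eclipsed with Cl at 0° (8.6); H at 120° is eclipsed with OH at 120° (6.1); I at 240° is eclipsed with tBu at 240° (20.6). Total 35.3 kJ/mol.
B has the highest total (35.3 kJ/mol).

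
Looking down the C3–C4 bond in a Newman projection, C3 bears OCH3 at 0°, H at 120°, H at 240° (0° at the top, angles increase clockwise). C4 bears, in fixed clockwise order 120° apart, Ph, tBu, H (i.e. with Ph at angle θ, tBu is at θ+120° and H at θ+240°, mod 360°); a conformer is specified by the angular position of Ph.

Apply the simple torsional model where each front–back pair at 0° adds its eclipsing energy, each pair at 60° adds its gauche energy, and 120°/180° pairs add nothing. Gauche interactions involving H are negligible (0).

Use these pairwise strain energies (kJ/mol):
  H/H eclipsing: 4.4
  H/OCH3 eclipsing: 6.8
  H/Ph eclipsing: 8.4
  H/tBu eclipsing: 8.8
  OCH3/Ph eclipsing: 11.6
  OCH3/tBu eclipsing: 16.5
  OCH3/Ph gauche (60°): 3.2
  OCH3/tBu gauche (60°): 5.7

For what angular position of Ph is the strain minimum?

Ph at 0° (eclipsed): OCH3–Ph eclipsed, H–tBu eclipsed, H–H eclipsed; 11.6 + 8.8 + 4.4 = 24.8 kJ/mol.
Ph at 60° (staggered): OCH3–Ph gauche; 3.2 = 3.2 kJ/mol.
Ph at 120° (eclipsed): OCH3–H eclipsed, H–Ph eclipsed, H–tBu eclipsed; 6.8 + 8.4 + 8.8 = 24.0 kJ/mol.
Ph at 180° (staggered): OCH3–tBu gauche; 5.7 = 5.7 kJ/mol.
Ph at 240° (eclipsed): OCH3–tBu eclipsed, H–H eclipsed, H–Ph eclipsed; 16.5 + 4.4 + 8.4 = 29.3 kJ/mol.
Ph at 300° (staggered): OCH3–Ph gauche, OCH3–tBu gauche; 3.2 + 5.7 = 8.9 kJ/mol.
The minimum (3.2 kJ/mol) occurs with Ph at 60°.

60°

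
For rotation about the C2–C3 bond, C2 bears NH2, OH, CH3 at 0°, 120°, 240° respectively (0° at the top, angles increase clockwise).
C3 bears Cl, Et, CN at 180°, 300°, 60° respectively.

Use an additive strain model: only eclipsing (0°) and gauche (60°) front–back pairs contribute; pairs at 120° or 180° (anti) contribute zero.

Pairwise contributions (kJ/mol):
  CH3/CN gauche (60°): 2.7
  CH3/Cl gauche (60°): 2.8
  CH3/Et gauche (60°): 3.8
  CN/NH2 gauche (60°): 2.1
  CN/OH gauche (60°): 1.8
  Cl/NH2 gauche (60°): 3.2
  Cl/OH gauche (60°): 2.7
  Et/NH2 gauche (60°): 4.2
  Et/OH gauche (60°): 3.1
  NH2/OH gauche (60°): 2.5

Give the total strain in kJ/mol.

17.4 kJ/mol

This conformer (staggered): NH2(0°)/Et(300°) gauche 4.2; NH2(0°)/CN(60°) gauche 2.1; OH(120°)/Cl(180°) gauche 2.7; OH(120°)/CN(60°) gauche 1.8; CH3(240°)/Cl(180°) gauche 2.8; CH3(240°)/Et(300°) gauche 3.8 → 17.4 kJ/mol.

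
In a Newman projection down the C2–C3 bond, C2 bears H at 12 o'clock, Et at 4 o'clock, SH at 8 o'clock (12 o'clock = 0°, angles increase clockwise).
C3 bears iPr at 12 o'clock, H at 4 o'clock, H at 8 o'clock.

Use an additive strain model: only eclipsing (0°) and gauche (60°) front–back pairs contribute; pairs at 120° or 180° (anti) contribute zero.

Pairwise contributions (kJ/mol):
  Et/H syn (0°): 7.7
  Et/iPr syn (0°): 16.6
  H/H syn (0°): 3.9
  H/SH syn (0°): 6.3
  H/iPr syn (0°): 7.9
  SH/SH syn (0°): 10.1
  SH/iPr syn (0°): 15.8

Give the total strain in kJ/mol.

21.9 kJ/mol

This conformer (eclipsed): H–iPr eclipsed, Et–H eclipsed, SH–H eclipsed; 7.9 + 7.7 + 6.3 = 21.9 kJ/mol.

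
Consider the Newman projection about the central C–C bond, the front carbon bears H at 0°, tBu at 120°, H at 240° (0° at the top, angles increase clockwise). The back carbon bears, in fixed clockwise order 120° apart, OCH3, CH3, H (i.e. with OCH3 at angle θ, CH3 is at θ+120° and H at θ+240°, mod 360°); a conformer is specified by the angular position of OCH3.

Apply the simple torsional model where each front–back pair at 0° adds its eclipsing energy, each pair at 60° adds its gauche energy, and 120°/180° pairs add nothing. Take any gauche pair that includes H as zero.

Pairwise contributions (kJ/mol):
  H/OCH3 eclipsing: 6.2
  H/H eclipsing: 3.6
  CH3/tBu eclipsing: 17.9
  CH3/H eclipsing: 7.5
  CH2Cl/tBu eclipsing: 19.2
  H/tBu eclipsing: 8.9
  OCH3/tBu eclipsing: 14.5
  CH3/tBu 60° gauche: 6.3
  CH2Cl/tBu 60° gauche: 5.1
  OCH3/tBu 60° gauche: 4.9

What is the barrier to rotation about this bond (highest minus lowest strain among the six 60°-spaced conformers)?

22.8 kJ/mol

OCH3 at 0° (eclipsed): H(0°)/OCH3(0°) eclipsed 6.2; tBu(120°)/CH3(120°) eclipsed 17.9; H(240°)/H(240°) eclipsed 3.6 → 27.7 kJ/mol.
OCH3 at 60° (staggered): tBu(120°)/OCH3(60°) gauche 4.9; tBu(120°)/CH3(180°) gauche 6.3 → 11.2 kJ/mol.
OCH3 at 120° (eclipsed): H(0°)/H(0°) eclipsed 3.6; tBu(120°)/OCH3(120°) eclipsed 14.5; H(240°)/CH3(240°) eclipsed 7.5 → 25.6 kJ/mol.
OCH3 at 180° (staggered): tBu(120°)/OCH3(180°) gauche 4.9 → 4.9 kJ/mol.
OCH3 at 240° (eclipsed): H(0°)/CH3(0°) eclipsed 7.5; tBu(120°)/H(120°) eclipsed 8.9; H(240°)/OCH3(240°) eclipsed 6.2 → 22.6 kJ/mol.
OCH3 at 300° (staggered): tBu(120°)/CH3(60°) gauche 6.3 → 6.3 kJ/mol.
Max at 0° (27.7 kJ/mol), min at 180° (4.9 kJ/mol); barrier = 22.8 kJ/mol.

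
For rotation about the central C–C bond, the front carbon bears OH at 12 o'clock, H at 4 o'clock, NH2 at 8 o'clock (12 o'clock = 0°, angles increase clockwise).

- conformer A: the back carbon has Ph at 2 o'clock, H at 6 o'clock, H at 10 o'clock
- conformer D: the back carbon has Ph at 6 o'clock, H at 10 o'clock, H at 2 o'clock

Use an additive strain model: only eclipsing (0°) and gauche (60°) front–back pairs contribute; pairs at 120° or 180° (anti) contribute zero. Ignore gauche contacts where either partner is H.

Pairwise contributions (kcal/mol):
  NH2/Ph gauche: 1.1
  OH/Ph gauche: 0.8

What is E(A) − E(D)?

-0.3 kcal/mol

A is staggered. OH at 0° is gauche with Ph at 60° (0.8). Total 0.8 kcal/mol.
D is staggered. NH2 at 240° is gauche with Ph at 180° (1.1). Total 1.1 kcal/mol.
E(A) − E(D) = 0.8 − 1.1 = -0.3 kcal/mol.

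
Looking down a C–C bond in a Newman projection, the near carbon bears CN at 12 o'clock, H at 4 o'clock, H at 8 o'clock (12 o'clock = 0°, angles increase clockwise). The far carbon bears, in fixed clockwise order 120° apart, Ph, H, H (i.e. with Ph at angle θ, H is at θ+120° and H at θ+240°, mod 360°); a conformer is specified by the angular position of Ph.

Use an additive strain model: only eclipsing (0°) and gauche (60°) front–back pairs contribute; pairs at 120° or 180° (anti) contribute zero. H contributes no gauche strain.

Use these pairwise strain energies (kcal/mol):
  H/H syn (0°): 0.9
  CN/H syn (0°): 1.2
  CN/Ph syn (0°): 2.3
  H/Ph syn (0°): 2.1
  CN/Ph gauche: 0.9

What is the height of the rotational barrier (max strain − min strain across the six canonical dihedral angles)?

4.2 kcal/mol

Ph at 0° is eclipsed. CN at 0° is eclipsed with Ph at 0° (2.3); H at 120° is eclipsed with H at 120° (0.9); H at 240° is eclipsed with H at 240° (0.9). Total 4.1 kcal/mol.
Ph at 60° is staggered. CN at 0° is gauche with Ph at 60° (0.9). Total 0.9 kcal/mol.
Ph at 120° is eclipsed. CN at 0° is eclipsed with H at 0° (1.2); H at 120° is eclipsed with Ph at 120° (2.1); H at 240° is eclipsed with H at 240° (0.9). Total 4.2 kcal/mol.
Ph at 180° (staggered): no non-H gauche contacts → 0.0 kcal/mol.
Ph at 240° is eclipsed. CN at 0° is eclipsed with H at 0° (1.2); H at 120° is eclipsed with H at 120° (0.9); H at 240° is eclipsed with Ph at 240° (2.1). Total 4.2 kcal/mol.
Ph at 300° is staggered. CN at 0° is gauche with Ph at 300° (0.9). Total 0.9 kcal/mol.
Max at 120° (4.2 kcal/mol), min at 180° (0.0 kcal/mol); barrier = 4.2 kcal/mol.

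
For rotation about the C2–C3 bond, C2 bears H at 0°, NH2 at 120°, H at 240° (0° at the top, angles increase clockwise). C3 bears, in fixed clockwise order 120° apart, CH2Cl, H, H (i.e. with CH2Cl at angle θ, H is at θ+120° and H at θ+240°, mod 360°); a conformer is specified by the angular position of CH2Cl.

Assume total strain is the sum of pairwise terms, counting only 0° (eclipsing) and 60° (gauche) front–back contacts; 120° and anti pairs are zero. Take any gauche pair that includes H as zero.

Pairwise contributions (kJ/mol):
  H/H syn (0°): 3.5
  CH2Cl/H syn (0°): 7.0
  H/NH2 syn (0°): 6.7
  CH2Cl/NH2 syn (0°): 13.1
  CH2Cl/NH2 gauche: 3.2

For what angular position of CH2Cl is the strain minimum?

300°

CH2Cl at 0° is eclipsed. H at 0° is eclipsed with CH2Cl at 0° (7.0); NH2 at 120° is eclipsed with H at 120° (6.7); H at 240° is eclipsed with H at 240° (3.5). Total 17.2 kJ/mol.
CH2Cl at 60° is staggered. NH2 at 120° is gauche with CH2Cl at 60° (3.2). Total 3.2 kJ/mol.
CH2Cl at 120° is eclipsed. H at 0° is eclipsed with H at 0° (3.5); NH2 at 120° is eclipsed with CH2Cl at 120° (13.1); H at 240° is eclipsed with H at 240° (3.5). Total 20.1 kJ/mol.
CH2Cl at 180° is staggered. NH2 at 120° is gauche with CH2Cl at 180° (3.2). Total 3.2 kJ/mol.
CH2Cl at 240° is eclipsed. H at 0° is eclipsed with H at 0° (3.5); NH2 at 120° is eclipsed with H at 120° (6.7); H at 240° is eclipsed with CH2Cl at 240° (7.0). Total 17.2 kJ/mol.
CH2Cl at 300° (staggered): no non-H gauche contacts → 0.0 kJ/mol.
The minimum (0.0 kJ/mol) occurs with CH2Cl at 300°.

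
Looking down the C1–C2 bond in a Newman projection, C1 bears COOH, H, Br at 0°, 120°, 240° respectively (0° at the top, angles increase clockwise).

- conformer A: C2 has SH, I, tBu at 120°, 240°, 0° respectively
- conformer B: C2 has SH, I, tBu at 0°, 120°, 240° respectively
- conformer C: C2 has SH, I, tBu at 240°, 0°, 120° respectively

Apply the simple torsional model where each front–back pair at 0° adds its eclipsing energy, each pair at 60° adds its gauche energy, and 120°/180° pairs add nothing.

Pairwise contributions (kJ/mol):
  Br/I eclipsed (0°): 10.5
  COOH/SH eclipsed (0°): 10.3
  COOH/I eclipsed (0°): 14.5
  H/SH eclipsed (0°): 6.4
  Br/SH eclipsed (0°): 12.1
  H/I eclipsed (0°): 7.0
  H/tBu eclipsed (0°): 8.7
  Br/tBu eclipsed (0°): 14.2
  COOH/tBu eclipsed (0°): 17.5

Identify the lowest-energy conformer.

B

A is eclipsed. COOH at 0° is eclipsed with tBu at 0° (17.5); H at 120° is eclipsed with SH at 120° (6.4); Br at 240° is eclipsed with I at 240° (10.5). Total 34.4 kJ/mol.
B is eclipsed. COOH at 0° is eclipsed with SH at 0° (10.3); H at 120° is eclipsed with I at 120° (7.0); Br at 240° is eclipsed with tBu at 240° (14.2). Total 31.5 kJ/mol.
C is eclipsed. COOH at 0° is eclipsed with I at 0° (14.5); H at 120° is eclipsed with tBu at 120° (8.7); Br at 240° is eclipsed with SH at 240° (12.1). Total 35.3 kJ/mol.
B has the lowest total (31.5 kJ/mol).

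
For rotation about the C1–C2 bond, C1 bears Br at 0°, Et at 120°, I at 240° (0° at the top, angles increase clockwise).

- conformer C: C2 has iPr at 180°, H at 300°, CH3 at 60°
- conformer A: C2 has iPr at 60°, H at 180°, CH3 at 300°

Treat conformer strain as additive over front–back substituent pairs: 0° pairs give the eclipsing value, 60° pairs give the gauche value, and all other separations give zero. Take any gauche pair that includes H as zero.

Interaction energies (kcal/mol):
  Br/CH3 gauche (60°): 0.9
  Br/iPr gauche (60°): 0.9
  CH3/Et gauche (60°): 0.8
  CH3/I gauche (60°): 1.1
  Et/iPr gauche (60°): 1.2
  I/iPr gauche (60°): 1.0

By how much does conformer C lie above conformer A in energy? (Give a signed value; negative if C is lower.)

C (staggered): Br(0°)/CH3(60°) gauche 0.9; Et(120°)/iPr(180°) gauche 1.2; Et(120°)/CH3(60°) gauche 0.8; I(240°)/iPr(180°) gauche 1.0 → 3.9 kcal/mol.
A (staggered): Br(0°)/iPr(60°) gauche 0.9; Br(0°)/CH3(300°) gauche 0.9; Et(120°)/iPr(60°) gauche 1.2; I(240°)/CH3(300°) gauche 1.1 → 4.1 kcal/mol.
E(C) − E(A) = 3.9 − 4.1 = -0.2 kcal/mol.

-0.2 kcal/mol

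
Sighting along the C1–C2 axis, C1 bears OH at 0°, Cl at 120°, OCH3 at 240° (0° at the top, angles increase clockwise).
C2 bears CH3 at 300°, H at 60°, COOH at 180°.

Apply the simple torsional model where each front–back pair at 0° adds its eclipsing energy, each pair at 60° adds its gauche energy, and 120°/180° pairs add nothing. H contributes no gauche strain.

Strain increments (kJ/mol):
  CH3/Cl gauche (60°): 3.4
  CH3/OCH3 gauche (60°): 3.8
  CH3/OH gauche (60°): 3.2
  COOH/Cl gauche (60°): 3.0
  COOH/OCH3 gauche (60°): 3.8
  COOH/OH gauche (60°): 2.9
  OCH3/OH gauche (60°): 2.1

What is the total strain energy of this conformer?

This conformer is staggered. OH at 0° is gauche with CH3 at 300° (3.2); Cl at 120° is gauche with COOH at 180° (3.0); OCH3 at 240° is gauche with CH3 at 300° (3.8); OCH3 at 240° is gauche with COOH at 180° (3.8). Total 13.8 kJ/mol.

13.8 kJ/mol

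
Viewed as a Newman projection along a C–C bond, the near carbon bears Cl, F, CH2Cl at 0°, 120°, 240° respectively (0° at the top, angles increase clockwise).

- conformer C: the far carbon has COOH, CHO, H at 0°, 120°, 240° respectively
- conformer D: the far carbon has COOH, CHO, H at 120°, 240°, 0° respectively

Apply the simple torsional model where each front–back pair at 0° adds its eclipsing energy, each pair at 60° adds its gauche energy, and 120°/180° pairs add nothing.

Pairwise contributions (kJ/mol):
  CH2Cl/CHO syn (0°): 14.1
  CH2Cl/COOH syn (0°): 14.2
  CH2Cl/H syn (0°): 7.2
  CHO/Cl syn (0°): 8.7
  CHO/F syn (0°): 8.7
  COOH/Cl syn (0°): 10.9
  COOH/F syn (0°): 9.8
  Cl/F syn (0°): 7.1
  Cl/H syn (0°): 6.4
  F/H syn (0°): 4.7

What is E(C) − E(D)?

-3.5 kJ/mol

C is eclipsed. Cl at 0° is eclipsed with COOH at 0° (10.9); F at 120° is eclipsed with CHO at 120° (8.7); CH2Cl at 240° is eclipsed with H at 240° (7.2). Total 26.8 kJ/mol.
D is eclipsed. Cl at 0° is eclipsed with H at 0° (6.4); F at 120° is eclipsed with COOH at 120° (9.8); CH2Cl at 240° is eclipsed with CHO at 240° (14.1). Total 30.3 kJ/mol.
E(C) − E(D) = 26.8 − 30.3 = -3.5 kJ/mol.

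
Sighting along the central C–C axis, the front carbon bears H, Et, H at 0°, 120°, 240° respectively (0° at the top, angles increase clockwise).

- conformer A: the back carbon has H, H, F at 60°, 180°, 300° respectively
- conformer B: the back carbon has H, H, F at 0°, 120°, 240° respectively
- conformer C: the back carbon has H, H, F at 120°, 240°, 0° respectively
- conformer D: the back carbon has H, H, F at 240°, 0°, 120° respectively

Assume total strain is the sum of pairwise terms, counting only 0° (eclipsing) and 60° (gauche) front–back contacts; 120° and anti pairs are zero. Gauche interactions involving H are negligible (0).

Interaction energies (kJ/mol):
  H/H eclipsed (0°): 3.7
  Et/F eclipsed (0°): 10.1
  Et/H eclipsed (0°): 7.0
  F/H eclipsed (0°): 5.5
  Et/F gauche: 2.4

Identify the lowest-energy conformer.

A (staggered): no non-H gauche contacts → 0.0 kJ/mol.
B (eclipsed): H(0°)/H(0°) eclipsed 3.7; Et(120°)/H(120°) eclipsed 7.0; H(240°)/F(240°) eclipsed 5.5 → 16.2 kJ/mol.
C (eclipsed): H(0°)/F(0°) eclipsed 5.5; Et(120°)/H(120°) eclipsed 7.0; H(240°)/H(240°) eclipsed 3.7 → 16.2 kJ/mol.
D (eclipsed): H(0°)/H(0°) eclipsed 3.7; Et(120°)/F(120°) eclipsed 10.1; H(240°)/H(240°) eclipsed 3.7 → 17.5 kJ/mol.
A has the lowest total (0.0 kJ/mol).

A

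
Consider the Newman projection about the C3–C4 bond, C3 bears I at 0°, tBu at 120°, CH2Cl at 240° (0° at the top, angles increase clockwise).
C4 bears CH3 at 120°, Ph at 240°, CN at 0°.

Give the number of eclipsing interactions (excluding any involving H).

Non-H eclipsing pairs: I(0°)/CN(0°); tBu(120°)/CH3(120°); CH2Cl(240°)/Ph(240°) — 3 interactions.

3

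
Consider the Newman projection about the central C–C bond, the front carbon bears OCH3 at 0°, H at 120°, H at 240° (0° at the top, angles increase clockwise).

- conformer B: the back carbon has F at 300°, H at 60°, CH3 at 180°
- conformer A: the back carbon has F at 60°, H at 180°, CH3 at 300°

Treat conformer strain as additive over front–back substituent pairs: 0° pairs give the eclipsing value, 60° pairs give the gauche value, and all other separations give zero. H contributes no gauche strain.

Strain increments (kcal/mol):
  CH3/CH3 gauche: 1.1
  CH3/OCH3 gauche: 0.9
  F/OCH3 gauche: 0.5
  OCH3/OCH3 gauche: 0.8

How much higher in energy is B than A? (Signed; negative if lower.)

-0.9 kcal/mol

B is staggered. OCH3 at 0° is gauche with F at 300° (0.5). Total 0.5 kcal/mol.
A is staggered. OCH3 at 0° is gauche with F at 60° (0.5); OCH3 at 0° is gauche with CH3 at 300° (0.9). Total 1.4 kcal/mol.
E(B) − E(A) = 0.5 − 1.4 = -0.9 kcal/mol.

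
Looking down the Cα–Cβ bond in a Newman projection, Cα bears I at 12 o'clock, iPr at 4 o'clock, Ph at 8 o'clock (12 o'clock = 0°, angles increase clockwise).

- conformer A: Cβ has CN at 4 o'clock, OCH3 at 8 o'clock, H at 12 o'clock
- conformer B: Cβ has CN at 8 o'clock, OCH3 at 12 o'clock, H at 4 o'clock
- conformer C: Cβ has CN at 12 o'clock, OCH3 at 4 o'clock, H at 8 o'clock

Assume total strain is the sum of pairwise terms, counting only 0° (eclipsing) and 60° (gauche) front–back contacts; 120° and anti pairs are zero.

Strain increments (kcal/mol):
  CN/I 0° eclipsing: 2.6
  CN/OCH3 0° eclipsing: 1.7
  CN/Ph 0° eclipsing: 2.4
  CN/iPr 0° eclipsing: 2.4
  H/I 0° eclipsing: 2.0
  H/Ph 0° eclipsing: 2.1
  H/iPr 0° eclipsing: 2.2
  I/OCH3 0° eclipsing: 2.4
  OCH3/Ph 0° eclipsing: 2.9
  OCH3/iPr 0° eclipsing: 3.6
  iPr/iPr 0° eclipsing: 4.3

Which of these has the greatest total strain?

C

A (eclipsed): I–H eclipsed, iPr–CN eclipsed, Ph–OCH3 eclipsed; 2.0 + 2.4 + 2.9 = 7.3 kcal/mol.
B (eclipsed): I–OCH3 eclipsed, iPr–H eclipsed, Ph–CN eclipsed; 2.4 + 2.2 + 2.4 = 7.0 kcal/mol.
C (eclipsed): I–CN eclipsed, iPr–OCH3 eclipsed, Ph–H eclipsed; 2.6 + 3.6 + 2.1 = 8.3 kcal/mol.
C has the highest total (8.3 kcal/mol).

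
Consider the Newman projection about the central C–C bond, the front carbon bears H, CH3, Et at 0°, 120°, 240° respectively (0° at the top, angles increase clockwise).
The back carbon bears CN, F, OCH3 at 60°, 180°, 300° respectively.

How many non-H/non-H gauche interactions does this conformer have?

4

Non-H gauche pairs: CH3(120°)/CN(60°); CH3(120°)/F(180°); Et(240°)/F(180°); Et(240°)/OCH3(300°) — 4 interactions.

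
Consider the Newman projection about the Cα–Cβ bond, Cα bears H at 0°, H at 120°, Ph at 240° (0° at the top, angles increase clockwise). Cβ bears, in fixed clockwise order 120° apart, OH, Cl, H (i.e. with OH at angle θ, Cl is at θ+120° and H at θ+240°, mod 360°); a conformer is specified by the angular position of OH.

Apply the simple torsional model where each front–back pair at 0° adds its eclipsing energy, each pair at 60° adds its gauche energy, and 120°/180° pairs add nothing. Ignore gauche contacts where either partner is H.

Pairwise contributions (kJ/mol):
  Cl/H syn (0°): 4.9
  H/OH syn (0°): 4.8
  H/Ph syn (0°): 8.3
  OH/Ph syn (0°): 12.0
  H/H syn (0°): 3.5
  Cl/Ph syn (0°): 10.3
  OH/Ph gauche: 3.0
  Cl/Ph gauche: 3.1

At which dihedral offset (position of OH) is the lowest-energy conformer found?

300°

OH at 0° (eclipsed): H(0°)/OH(0°) eclipsed 4.8; H(120°)/Cl(120°) eclipsed 4.9; Ph(240°)/H(240°) eclipsed 8.3 → 18.0 kJ/mol.
OH at 60° (staggered): Ph(240°)/Cl(180°) gauche 3.1 → 3.1 kJ/mol.
OH at 120° (eclipsed): H(0°)/H(0°) eclipsed 3.5; H(120°)/OH(120°) eclipsed 4.8; Ph(240°)/Cl(240°) eclipsed 10.3 → 18.6 kJ/mol.
OH at 180° (staggered): Ph(240°)/OH(180°) gauche 3.0; Ph(240°)/Cl(300°) gauche 3.1 → 6.1 kJ/mol.
OH at 240° (eclipsed): H(0°)/Cl(0°) eclipsed 4.9; H(120°)/H(120°) eclipsed 3.5; Ph(240°)/OH(240°) eclipsed 12.0 → 20.4 kJ/mol.
OH at 300° (staggered): Ph(240°)/OH(300°) gauche 3.0 → 3.0 kJ/mol.
The minimum (3.0 kJ/mol) occurs with OH at 300°.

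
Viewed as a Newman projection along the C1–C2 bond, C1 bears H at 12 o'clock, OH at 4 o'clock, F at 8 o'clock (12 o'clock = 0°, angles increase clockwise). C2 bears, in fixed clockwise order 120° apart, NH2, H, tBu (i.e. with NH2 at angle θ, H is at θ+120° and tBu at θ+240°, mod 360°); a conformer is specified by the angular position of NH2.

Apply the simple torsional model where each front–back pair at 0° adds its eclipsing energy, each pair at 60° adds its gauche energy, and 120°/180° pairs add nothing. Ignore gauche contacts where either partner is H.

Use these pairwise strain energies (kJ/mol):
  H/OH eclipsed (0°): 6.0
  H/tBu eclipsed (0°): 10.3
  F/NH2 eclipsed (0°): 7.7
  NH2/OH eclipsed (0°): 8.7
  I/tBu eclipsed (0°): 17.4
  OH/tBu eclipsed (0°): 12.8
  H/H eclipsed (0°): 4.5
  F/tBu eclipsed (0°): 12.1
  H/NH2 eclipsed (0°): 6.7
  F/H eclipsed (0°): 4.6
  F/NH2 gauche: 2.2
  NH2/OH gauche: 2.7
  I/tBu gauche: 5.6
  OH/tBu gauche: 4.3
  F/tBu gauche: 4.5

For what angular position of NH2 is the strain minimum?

60°

NH2 at 0° (eclipsed): H(0°)/NH2(0°) eclipsed 6.7; OH(120°)/H(120°) eclipsed 6.0; F(240°)/tBu(240°) eclipsed 12.1 → 24.8 kJ/mol.
NH2 at 60° (staggered): OH(120°)/NH2(60°) gauche 2.7; F(240°)/tBu(300°) gauche 4.5 → 7.2 kJ/mol.
NH2 at 120° (eclipsed): H(0°)/tBu(0°) eclipsed 10.3; OH(120°)/NH2(120°) eclipsed 8.7; F(240°)/H(240°) eclipsed 4.6 → 23.6 kJ/mol.
NH2 at 180° (staggered): OH(120°)/NH2(180°) gauche 2.7; OH(120°)/tBu(60°) gauche 4.3; F(240°)/NH2(180°) gauche 2.2 → 9.2 kJ/mol.
NH2 at 240° (eclipsed): H(0°)/H(0°) eclipsed 4.5; OH(120°)/tBu(120°) eclipsed 12.8; F(240°)/NH2(240°) eclipsed 7.7 → 25.0 kJ/mol.
NH2 at 300° (staggered): OH(120°)/tBu(180°) gauche 4.3; F(240°)/NH2(300°) gauche 2.2; F(240°)/tBu(180°) gauche 4.5 → 11.0 kJ/mol.
The minimum (7.2 kJ/mol) occurs with NH2 at 60°.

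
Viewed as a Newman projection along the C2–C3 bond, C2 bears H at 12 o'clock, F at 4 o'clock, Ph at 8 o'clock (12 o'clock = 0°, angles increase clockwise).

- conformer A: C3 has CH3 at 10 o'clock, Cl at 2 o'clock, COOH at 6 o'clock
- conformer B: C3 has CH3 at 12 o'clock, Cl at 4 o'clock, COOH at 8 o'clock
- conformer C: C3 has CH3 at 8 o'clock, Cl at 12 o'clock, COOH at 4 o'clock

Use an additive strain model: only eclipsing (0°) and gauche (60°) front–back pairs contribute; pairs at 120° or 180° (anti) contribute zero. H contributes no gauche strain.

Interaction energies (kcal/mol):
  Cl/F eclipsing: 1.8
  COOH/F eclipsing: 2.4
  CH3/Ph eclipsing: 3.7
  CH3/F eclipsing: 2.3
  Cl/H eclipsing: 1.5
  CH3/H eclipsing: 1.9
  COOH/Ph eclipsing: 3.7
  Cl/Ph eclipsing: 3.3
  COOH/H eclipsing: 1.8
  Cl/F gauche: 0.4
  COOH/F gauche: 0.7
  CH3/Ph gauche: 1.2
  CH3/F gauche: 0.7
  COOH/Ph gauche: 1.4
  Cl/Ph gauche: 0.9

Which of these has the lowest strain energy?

A

A (staggered): F(120°)/Cl(60°) gauche 0.4; F(120°)/COOH(180°) gauche 0.7; Ph(240°)/CH3(300°) gauche 1.2; Ph(240°)/COOH(180°) gauche 1.4 → 3.7 kcal/mol.
B (eclipsed): H(0°)/CH3(0°) eclipsed 1.9; F(120°)/Cl(120°) eclipsed 1.8; Ph(240°)/COOH(240°) eclipsed 3.7 → 7.4 kcal/mol.
C (eclipsed): H(0°)/Cl(0°) eclipsed 1.5; F(120°)/COOH(120°) eclipsed 2.4; Ph(240°)/CH3(240°) eclipsed 3.7 → 7.6 kcal/mol.
A has the lowest total (3.7 kcal/mol).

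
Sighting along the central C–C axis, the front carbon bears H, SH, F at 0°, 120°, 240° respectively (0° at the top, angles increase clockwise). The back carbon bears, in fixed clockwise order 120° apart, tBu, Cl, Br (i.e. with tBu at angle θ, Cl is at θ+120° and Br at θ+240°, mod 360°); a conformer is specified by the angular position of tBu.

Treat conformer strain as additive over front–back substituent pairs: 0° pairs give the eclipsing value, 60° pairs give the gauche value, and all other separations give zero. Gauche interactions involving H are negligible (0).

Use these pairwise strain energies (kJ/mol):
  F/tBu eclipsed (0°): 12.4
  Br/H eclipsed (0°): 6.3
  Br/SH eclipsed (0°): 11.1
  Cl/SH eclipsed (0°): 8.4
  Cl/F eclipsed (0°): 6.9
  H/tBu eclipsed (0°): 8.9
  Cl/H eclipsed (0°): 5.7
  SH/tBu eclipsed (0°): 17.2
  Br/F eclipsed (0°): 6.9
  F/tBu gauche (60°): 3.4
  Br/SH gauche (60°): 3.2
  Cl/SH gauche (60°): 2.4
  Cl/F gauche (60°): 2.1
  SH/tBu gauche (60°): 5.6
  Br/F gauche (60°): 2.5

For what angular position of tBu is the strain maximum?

120°

tBu at 0° (eclipsed): H–tBu eclipsed, SH–Cl eclipsed, F–Br eclipsed; 8.9 + 8.4 + 6.9 = 24.2 kJ/mol.
tBu at 60° (staggered): SH–tBu gauche, SH–Cl gauche, F–Cl gauche, F–Br gauche; 5.6 + 2.4 + 2.1 + 2.5 = 12.6 kJ/mol.
tBu at 120° (eclipsed): H–Br eclipsed, SH–tBu eclipsed, F–Cl eclipsed; 6.3 + 17.2 + 6.9 = 30.4 kJ/mol.
tBu at 180° (staggered): SH–tBu gauche, SH–Br gauche, F–tBu gauche, F–Cl gauche; 5.6 + 3.2 + 3.4 + 2.1 = 14.3 kJ/mol.
tBu at 240° (eclipsed): H–Cl eclipsed, SH–Br eclipsed, F–tBu eclipsed; 5.7 + 11.1 + 12.4 = 29.2 kJ/mol.
tBu at 300° (staggered): SH–Cl gauche, SH–Br gauche, F–tBu gauche, F–Br gauche; 2.4 + 3.2 + 3.4 + 2.5 = 11.5 kJ/mol.
The maximum (30.4 kJ/mol) occurs with tBu at 120°.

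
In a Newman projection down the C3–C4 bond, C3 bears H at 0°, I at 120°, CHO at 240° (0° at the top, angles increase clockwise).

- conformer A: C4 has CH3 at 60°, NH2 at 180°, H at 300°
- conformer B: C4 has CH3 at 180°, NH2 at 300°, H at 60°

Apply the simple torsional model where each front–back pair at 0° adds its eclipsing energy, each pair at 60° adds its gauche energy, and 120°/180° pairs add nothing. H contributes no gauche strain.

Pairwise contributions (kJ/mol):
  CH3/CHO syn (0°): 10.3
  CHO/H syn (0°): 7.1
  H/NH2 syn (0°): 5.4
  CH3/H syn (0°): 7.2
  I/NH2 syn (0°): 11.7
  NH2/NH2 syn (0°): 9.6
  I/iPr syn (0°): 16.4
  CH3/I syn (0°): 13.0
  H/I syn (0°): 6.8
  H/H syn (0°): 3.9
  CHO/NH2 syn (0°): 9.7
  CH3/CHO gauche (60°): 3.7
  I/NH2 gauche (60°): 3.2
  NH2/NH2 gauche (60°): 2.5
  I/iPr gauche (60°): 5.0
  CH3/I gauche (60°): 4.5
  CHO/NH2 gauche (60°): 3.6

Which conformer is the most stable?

A

A is staggered. I at 120° is gauche with CH3 at 60° (4.5); I at 120° is gauche with NH2 at 180° (3.2); CHO at 240° is gauche with NH2 at 180° (3.6). Total 11.3 kJ/mol.
B is staggered. I at 120° is gauche with CH3 at 180° (4.5); CHO at 240° is gauche with CH3 at 180° (3.7); CHO at 240° is gauche with NH2 at 300° (3.6). Total 11.8 kJ/mol.
A has the lowest total (11.3 kJ/mol).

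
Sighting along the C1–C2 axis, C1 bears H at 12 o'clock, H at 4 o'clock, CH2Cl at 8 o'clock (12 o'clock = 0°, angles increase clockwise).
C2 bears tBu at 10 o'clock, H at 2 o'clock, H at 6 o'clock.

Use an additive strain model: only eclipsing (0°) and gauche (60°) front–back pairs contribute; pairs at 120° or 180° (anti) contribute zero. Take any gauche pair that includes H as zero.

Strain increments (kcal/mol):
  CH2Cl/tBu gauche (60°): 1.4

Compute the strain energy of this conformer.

This conformer (staggered): CH2Cl–tBu gauche; 1.4 = 1.4 kcal/mol.

1.4 kcal/mol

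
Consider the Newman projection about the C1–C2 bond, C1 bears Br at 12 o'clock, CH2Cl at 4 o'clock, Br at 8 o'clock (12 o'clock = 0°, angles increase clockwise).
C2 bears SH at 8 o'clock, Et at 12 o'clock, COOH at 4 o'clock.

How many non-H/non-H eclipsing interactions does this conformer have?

3

Non-H eclipsing pairs: Br(0°)/Et(0°); CH2Cl(120°)/COOH(120°); Br(240°)/SH(240°) — 3 interactions.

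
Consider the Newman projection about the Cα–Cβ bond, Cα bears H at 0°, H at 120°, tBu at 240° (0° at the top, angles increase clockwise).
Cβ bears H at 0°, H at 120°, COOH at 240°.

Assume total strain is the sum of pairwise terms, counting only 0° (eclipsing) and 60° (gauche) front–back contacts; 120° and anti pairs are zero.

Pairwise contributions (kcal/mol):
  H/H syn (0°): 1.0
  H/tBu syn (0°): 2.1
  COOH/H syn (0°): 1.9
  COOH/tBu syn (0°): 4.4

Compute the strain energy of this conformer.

This conformer (eclipsed): H–H eclipsed, H–H eclipsed, tBu–COOH eclipsed; 1.0 + 1.0 + 4.4 = 6.4 kcal/mol.

6.4 kcal/mol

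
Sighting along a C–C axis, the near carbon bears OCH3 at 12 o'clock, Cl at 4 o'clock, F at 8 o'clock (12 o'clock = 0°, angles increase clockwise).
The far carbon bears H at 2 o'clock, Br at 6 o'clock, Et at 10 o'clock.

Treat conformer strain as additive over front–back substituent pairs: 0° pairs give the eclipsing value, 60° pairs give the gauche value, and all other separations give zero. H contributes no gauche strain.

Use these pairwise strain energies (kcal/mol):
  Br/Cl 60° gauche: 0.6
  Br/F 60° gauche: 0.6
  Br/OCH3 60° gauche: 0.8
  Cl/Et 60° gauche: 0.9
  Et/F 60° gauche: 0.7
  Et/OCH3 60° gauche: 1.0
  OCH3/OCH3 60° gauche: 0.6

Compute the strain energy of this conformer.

2.9 kcal/mol

This conformer (staggered): OCH3–Et gauche, Cl–Br gauche, F–Br gauche, F–Et gauche; 1.0 + 0.6 + 0.6 + 0.7 = 2.9 kcal/mol.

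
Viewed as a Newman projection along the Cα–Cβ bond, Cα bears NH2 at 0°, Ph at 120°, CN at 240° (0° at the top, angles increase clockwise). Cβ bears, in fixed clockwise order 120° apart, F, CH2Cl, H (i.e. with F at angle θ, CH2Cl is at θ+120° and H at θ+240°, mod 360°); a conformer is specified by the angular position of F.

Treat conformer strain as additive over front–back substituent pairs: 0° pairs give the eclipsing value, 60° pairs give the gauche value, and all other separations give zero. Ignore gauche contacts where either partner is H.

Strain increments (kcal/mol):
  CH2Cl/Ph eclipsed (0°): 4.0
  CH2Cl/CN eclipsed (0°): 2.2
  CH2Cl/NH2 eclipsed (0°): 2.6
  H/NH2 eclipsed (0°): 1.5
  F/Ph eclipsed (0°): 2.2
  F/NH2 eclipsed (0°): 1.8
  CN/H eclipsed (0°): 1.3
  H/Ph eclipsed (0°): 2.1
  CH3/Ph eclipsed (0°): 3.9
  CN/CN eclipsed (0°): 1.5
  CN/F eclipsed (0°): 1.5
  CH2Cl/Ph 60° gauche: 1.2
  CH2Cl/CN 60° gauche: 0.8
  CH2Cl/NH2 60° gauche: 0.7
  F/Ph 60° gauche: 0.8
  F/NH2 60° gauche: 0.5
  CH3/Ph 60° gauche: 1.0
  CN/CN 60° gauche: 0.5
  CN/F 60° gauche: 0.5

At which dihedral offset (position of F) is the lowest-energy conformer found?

F at 0° (eclipsed): NH2(0°)/F(0°) eclipsed 1.8; Ph(120°)/CH2Cl(120°) eclipsed 4.0; CN(240°)/H(240°) eclipsed 1.3 → 7.1 kcal/mol.
F at 60° (staggered): NH2(0°)/F(60°) gauche 0.5; Ph(120°)/F(60°) gauche 0.8; Ph(120°)/CH2Cl(180°) gauche 1.2; CN(240°)/CH2Cl(180°) gauche 0.8 → 3.3 kcal/mol.
F at 120° (eclipsed): NH2(0°)/H(0°) eclipsed 1.5; Ph(120°)/F(120°) eclipsed 2.2; CN(240°)/CH2Cl(240°) eclipsed 2.2 → 5.9 kcal/mol.
F at 180° (staggered): NH2(0°)/CH2Cl(300°) gauche 0.7; Ph(120°)/F(180°) gauche 0.8; CN(240°)/F(180°) gauche 0.5; CN(240°)/CH2Cl(300°) gauche 0.8 → 2.8 kcal/mol.
F at 240° (eclipsed): NH2(0°)/CH2Cl(0°) eclipsed 2.6; Ph(120°)/H(120°) eclipsed 2.1; CN(240°)/F(240°) eclipsed 1.5 → 6.2 kcal/mol.
F at 300° (staggered): NH2(0°)/F(300°) gauche 0.5; NH2(0°)/CH2Cl(60°) gauche 0.7; Ph(120°)/CH2Cl(60°) gauche 1.2; CN(240°)/F(300°) gauche 0.5 → 2.9 kcal/mol.
The minimum (2.8 kcal/mol) occurs with F at 180°.

180°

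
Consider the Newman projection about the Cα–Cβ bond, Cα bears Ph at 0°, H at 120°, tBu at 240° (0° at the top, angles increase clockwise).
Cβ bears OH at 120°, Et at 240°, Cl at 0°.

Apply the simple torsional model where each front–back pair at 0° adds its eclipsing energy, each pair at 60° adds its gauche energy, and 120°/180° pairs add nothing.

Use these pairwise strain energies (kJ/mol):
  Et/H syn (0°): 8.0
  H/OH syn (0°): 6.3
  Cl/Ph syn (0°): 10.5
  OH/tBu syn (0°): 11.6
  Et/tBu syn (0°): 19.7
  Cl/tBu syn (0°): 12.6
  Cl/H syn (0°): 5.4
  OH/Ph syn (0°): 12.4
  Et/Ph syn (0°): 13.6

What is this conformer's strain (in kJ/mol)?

36.5 kJ/mol

This conformer (eclipsed): Ph(0°)/Cl(0°) eclipsed 10.5; H(120°)/OH(120°) eclipsed 6.3; tBu(240°)/Et(240°) eclipsed 19.7 → 36.5 kJ/mol.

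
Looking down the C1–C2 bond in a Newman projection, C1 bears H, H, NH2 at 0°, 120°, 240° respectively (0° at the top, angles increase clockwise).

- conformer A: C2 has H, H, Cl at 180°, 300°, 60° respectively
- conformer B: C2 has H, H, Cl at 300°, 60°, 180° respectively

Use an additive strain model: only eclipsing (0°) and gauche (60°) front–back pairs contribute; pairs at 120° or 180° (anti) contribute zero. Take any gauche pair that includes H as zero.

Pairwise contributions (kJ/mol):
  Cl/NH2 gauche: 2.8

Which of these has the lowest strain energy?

A

A (staggered): no non-H gauche contacts → 0.0 kJ/mol.
B (staggered): NH2(240°)/Cl(180°) gauche 2.8 → 2.8 kJ/mol.
A has the lowest total (0.0 kJ/mol).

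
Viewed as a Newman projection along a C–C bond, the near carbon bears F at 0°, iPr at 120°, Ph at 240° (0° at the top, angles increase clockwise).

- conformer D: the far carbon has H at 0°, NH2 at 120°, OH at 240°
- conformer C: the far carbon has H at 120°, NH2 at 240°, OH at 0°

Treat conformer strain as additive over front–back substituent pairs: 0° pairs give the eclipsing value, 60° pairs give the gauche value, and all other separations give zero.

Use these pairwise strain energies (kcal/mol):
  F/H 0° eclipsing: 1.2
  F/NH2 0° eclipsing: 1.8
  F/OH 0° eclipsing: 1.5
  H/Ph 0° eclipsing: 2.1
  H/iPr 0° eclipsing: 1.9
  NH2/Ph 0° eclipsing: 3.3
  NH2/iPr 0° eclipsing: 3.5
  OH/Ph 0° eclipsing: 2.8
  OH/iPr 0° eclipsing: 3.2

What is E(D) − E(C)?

D (eclipsed): F(0°)/H(0°) eclipsed 1.2; iPr(120°)/NH2(120°) eclipsed 3.5; Ph(240°)/OH(240°) eclipsed 2.8 → 7.5 kcal/mol.
C (eclipsed): F(0°)/OH(0°) eclipsed 1.5; iPr(120°)/H(120°) eclipsed 1.9; Ph(240°)/NH2(240°) eclipsed 3.3 → 6.7 kcal/mol.
E(D) − E(C) = 7.5 − 6.7 = +0.8 kcal/mol.

+0.8 kcal/mol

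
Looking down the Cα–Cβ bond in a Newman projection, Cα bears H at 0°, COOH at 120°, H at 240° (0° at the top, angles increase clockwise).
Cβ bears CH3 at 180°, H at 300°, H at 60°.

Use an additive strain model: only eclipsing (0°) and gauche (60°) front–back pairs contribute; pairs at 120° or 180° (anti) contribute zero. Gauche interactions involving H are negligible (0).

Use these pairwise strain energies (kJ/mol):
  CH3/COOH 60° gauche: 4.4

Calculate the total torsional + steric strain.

4.4 kJ/mol

This conformer (staggered): COOH(120°)/CH3(180°) gauche 4.4 → 4.4 kJ/mol.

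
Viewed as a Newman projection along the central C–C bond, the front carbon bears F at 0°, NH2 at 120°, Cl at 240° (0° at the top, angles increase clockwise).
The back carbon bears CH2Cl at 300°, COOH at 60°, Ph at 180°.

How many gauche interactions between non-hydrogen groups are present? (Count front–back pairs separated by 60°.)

6

Non-H gauche pairs: F(0°)/CH2Cl(300°); F(0°)/COOH(60°); NH2(120°)/COOH(60°); NH2(120°)/Ph(180°); Cl(240°)/CH2Cl(300°); Cl(240°)/Ph(180°) — 6 interactions.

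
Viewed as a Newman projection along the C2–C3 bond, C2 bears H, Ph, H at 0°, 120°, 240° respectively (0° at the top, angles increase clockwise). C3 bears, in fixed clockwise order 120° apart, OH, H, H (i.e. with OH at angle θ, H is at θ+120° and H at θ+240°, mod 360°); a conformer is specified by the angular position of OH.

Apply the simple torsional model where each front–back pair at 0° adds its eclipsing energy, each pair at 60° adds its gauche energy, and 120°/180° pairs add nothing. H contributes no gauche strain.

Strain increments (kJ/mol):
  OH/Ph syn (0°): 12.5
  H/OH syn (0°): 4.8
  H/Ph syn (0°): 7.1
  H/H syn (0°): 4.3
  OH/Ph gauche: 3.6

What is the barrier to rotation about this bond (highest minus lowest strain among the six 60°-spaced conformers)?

OH at 0° (eclipsed): H(0°)/OH(0°) eclipsed 4.8; Ph(120°)/H(120°) eclipsed 7.1; H(240°)/H(240°) eclipsed 4.3 → 16.2 kJ/mol.
OH at 60° (staggered): Ph(120°)/OH(60°) gauche 3.6 → 3.6 kJ/mol.
OH at 120° (eclipsed): H(0°)/H(0°) eclipsed 4.3; Ph(120°)/OH(120°) eclipsed 12.5; H(240°)/H(240°) eclipsed 4.3 → 21.1 kJ/mol.
OH at 180° (staggered): Ph(120°)/OH(180°) gauche 3.6 → 3.6 kJ/mol.
OH at 240° (eclipsed): H(0°)/H(0°) eclipsed 4.3; Ph(120°)/H(120°) eclipsed 7.1; H(240°)/OH(240°) eclipsed 4.8 → 16.2 kJ/mol.
OH at 300° (staggered): no non-H gauche contacts → 0.0 kJ/mol.
Max at 120° (21.1 kJ/mol), min at 300° (0.0 kJ/mol); barrier = 21.1 kJ/mol.

21.1 kJ/mol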